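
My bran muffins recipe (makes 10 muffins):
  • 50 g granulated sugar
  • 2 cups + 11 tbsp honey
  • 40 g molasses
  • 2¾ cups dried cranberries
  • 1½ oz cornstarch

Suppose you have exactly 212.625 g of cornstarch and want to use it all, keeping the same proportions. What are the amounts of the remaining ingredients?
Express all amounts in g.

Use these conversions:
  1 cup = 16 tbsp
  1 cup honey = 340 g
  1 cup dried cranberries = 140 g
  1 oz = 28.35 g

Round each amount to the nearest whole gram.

granulated sugar: 250 g; honey: 4569 g; molasses: 200 g; dried cranberries: 1925 g

The original recipe has 42.525 g of cornstarch, so the scaling factor is 212.625 ÷ 42.525 = 5.
granulated sugar: 50 g × 5 = 250 g
honey: (2 cup + 11 tbsp = 2.6875 cup) × 5 × 340 g/cup ≈ 4569 g
molasses: 40 g × 5 = 200 g
dried cranberries: 2.75 cup × 5 × 140 g/cup = 1925 g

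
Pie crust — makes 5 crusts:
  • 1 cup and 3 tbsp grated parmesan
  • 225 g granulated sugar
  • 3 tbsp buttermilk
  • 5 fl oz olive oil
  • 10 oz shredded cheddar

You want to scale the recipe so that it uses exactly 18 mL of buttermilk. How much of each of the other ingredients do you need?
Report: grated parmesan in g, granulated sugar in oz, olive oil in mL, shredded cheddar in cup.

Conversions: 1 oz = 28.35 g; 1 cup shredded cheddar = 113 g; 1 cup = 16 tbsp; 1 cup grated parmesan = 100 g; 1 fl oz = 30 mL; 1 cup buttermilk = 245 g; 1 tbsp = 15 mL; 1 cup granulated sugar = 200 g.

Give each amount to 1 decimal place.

The original recipe has 45 mL of buttermilk, so the scaling factor is 18 ÷ 45 = 2/5 = 0.4.
grated parmesan: (1 cup + 3 tbsp = 1.1875 cup) × 2/5 × 100 g/cup = 47.5 g
granulated sugar: 225 g × 2/5 ÷ 28.35 g/oz ≈ 3.2 oz
olive oil: 5 fl oz × 2/5 × 30 mL/fl oz = 60.0 mL
shredded cheddar: 10 oz × 2/5 × 28.35 g/oz ÷ 113 g/cup ≈ 1.0 cup

grated parmesan: 47.5 g; granulated sugar: 3.2 oz; olive oil: 60.0 mL; shredded cheddar: 1.0 cup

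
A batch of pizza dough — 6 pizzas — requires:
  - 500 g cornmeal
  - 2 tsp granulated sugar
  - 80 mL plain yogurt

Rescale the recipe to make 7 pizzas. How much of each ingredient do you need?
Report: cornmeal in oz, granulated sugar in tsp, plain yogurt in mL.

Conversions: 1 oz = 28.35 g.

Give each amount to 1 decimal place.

cornmeal: 20.6 oz; granulated sugar: 2.3 tsp; plain yogurt: 93.3 mL

Scaling factor: 7/6.
cornmeal: 500 g × 7/6 ÷ 28.35 g/oz ≈ 20.6 oz
granulated sugar: 2 tsp × 7/6 ≈ 2.3 tsp
plain yogurt: 80 mL × 7/6 ≈ 93.3 mL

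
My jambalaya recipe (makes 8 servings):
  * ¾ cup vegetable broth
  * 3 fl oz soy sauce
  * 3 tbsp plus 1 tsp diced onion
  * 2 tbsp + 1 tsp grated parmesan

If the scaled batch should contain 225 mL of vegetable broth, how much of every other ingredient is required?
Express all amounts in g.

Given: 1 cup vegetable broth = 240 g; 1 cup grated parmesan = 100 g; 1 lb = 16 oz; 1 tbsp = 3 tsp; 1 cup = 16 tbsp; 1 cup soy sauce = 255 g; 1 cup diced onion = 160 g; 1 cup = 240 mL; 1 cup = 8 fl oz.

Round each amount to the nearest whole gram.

The original recipe has 180 mL of vegetable broth, so the scaling factor is 225 ÷ 180 = 5/4 = 1.25.
soy sauce: 3 fl oz × 5/4 ÷ 8 fl oz/cup × 255 g/cup ≈ 120 g
diced onion: (3 tbsp + 1 tsp = 10/3 tbsp) × 5/4 ÷ 16 tbsp/cup × 160 g/cup ≈ 42 g
grated parmesan: (2 tbsp + 1 tsp = 7/3 tbsp) × 5/4 ÷ 16 tbsp/cup × 100 g/cup ≈ 18 g

soy sauce: 120 g; diced onion: 42 g; grated parmesan: 18 g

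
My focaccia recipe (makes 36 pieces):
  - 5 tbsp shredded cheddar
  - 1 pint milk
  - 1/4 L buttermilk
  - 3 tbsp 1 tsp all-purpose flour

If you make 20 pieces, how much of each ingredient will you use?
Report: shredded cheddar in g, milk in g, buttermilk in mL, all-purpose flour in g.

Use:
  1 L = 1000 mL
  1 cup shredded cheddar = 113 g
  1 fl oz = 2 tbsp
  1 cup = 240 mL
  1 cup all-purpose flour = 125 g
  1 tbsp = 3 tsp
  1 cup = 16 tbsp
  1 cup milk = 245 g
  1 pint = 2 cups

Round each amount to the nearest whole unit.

Scaling factor: 20/36 = 5/9.
shredded cheddar: 5 tbsp × 5/9 ÷ 16 tbsp/cup × 113 g/cup ≈ 20 g
milk: 1 pint × 5/9 × 2 cup/pint × 245 g/cup ≈ 272 g
buttermilk: 0.25 L × 5/9 × 1000 mL/L ≈ 139 mL
all-purpose flour: (3 tbsp + 1 tsp = 10/3 tbsp) × 5/9 ÷ 16 tbsp/cup × 125 g/cup ≈ 14 g

shredded cheddar: 20 g; milk: 272 g; buttermilk: 139 mL; all-purpose flour: 14 g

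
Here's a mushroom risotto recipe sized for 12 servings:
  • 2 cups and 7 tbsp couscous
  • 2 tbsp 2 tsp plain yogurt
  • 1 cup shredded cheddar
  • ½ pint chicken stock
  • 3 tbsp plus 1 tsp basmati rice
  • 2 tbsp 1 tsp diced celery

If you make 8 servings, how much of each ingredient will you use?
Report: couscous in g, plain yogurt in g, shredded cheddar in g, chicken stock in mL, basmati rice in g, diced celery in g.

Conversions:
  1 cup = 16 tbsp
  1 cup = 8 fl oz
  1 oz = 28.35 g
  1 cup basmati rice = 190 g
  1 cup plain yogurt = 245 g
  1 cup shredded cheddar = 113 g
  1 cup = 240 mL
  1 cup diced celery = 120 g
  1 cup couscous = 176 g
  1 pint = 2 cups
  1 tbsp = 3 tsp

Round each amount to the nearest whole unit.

couscous: 286 g; plain yogurt: 27 g; shredded cheddar: 75 g; chicken stock: 160 mL; basmati rice: 26 g; diced celery: 12 g

Scaling factor: 8/12 = 2/3.
couscous: (2 cup + 7 tbsp = 2.4375 cup) × 2/3 × 176 g/cup = 286 g
plain yogurt: (2 tbsp + 2 tsp = 8/3 tbsp) × 2/3 ÷ 16 tbsp/cup × 245 g/cup ≈ 27 g
shredded cheddar: 1 cup × 2/3 × 113 g/cup ≈ 75 g
chicken stock: 0.5 pint × 2/3 × 2 cup/pint × 240 mL/cup = 160 mL
basmati rice: (3 tbsp + 1 tsp = 10/3 tbsp) × 2/3 ÷ 16 tbsp/cup × 190 g/cup ≈ 26 g
diced celery: (2 tbsp + 1 tsp = 7/3 tbsp) × 2/3 ÷ 16 tbsp/cup × 120 g/cup ≈ 12 g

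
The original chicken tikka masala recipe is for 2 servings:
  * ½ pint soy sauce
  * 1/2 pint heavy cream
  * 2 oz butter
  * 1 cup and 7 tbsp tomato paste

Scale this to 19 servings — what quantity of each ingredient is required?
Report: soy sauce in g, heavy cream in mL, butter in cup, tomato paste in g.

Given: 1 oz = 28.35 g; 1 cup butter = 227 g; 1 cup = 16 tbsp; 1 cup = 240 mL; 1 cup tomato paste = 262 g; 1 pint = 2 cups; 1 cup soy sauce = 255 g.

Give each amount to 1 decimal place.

soy sauce: 2422.5 g; heavy cream: 2280.0 mL; butter: 2.4 cup; tomato paste: 3577.9 g

Scaling factor: 19/2 = 9.5.
soy sauce: 0.5 pint × 19/2 × 2 cup/pint × 255 g/cup = 2422.5 g
heavy cream: 0.5 pint × 19/2 × 2 cup/pint × 240 mL/cup = 2280.0 mL
butter: 2 oz × 19/2 × 28.35 g/oz ÷ 227 g/cup ≈ 2.4 cup
tomato paste: (1 cup + 7 tbsp = 1.4375 cup) × 19/2 × 262 g/cup ≈ 3577.9 g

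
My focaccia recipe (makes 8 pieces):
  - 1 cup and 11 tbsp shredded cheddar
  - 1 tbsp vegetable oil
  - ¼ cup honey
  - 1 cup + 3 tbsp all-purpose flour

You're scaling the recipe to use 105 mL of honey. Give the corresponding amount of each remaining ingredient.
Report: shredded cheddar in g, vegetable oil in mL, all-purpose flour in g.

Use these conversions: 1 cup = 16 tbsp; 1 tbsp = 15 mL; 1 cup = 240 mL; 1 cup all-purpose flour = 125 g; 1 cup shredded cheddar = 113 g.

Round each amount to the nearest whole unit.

The original recipe has 60 mL of honey, so the scaling factor is 105 ÷ 60 = 7/4 = 1.75.
shredded cheddar: (1 cup + 11 tbsp = 1.6875 cup) × 7/4 × 113 g/cup ≈ 334 g
vegetable oil: 1 tbsp × 7/4 × 15 mL/tbsp ≈ 26 mL
all-purpose flour: (1 cup + 3 tbsp = 1.1875 cup) × 7/4 × 125 g/cup ≈ 260 g

shredded cheddar: 334 g; vegetable oil: 26 mL; all-purpose flour: 260 g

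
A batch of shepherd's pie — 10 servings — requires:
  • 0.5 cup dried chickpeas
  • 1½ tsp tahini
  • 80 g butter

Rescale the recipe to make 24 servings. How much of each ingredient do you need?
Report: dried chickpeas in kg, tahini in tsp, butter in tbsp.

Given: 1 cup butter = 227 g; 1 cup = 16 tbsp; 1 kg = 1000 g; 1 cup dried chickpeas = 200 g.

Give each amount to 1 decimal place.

dried chickpeas: 0.2 kg; tahini: 3.6 tsp; butter: 13.5 tbsp

Scaling factor: 24/10 = 12/5 = 2.4.
dried chickpeas: 0.5 cup × 12/5 × 200 g/cup ÷ 1000 g/kg ≈ 0.2 kg
tahini: 1.5 tsp × 12/5 = 3.6 tsp
butter: 80 g × 12/5 ÷ 227 g/cup × 16 tbsp/cup ≈ 13.5 tbsp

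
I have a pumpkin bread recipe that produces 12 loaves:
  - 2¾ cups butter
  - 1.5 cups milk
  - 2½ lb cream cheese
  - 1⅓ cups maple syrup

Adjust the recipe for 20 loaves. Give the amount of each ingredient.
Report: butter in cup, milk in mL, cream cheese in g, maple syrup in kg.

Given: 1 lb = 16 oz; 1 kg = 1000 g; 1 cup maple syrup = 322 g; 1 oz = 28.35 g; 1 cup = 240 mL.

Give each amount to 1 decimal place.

Scaling factor: 20/12 = 5/3.
butter: 2.75 cup × 5/3 ≈ 4.6 cup
milk: 1.5 cup × 5/3 × 240 mL/cup = 600.0 mL
cream cheese: 2.5 lb × 5/3 × 16 oz/lb × 28.35 g/oz = 1890.0 g
maple syrup: 4/3 cup × 5/3 × 322 g/cup ÷ 1000 g/kg ≈ 0.7 kg

butter: 4.6 cup; milk: 600.0 mL; cream cheese: 1890.0 g; maple syrup: 0.7 kg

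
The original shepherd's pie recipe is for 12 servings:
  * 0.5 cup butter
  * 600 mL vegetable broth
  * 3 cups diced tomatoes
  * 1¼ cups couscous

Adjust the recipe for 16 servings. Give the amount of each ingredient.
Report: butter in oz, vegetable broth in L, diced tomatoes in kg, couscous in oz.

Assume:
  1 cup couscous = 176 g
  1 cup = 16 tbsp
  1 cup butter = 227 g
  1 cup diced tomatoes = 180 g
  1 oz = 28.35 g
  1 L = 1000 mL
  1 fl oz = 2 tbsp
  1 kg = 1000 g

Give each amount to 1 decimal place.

butter: 5.3 oz; vegetable broth: 0.8 L; diced tomatoes: 0.7 kg; couscous: 10.3 oz

Scaling factor: 16/12 = 4/3.
butter: 0.5 cup × 4/3 × 227 g/cup ÷ 28.35 g/oz ≈ 5.3 oz
vegetable broth: 600 mL × 4/3 ÷ 1000 mL/L = 0.8 L
diced tomatoes: 3 cup × 4/3 × 180 g/cup ÷ 1000 g/kg ≈ 0.7 kg
couscous: 1.25 cup × 4/3 × 176 g/cup ÷ 28.35 g/oz ≈ 10.3 oz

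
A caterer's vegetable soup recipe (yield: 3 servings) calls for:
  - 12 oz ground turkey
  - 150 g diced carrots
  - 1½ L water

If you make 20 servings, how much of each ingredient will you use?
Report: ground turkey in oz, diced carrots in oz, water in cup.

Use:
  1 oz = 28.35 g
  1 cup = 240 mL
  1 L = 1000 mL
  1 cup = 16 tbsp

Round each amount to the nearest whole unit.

ground turkey: 80 oz; diced carrots: 35 oz; water: 42 cup

Scaling factor: 20/3.
ground turkey: 12 oz × 20/3 = 80 oz
diced carrots: 150 g × 20/3 ÷ 28.35 g/oz ≈ 35 oz
water: 1.5 L × 20/3 × 1000 mL/L ÷ 240 mL/cup ≈ 42 cup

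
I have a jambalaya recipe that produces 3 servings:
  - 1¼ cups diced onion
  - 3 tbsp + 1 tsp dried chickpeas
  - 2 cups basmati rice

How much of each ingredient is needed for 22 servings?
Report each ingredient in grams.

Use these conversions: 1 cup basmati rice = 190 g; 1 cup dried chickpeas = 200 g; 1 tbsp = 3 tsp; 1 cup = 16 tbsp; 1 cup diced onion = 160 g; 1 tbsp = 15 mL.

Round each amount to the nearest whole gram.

Scaling factor: 22/3.
diced onion: 1.25 cup × 22/3 × 160 g/cup ≈ 1467 g
dried chickpeas: (3 tbsp + 1 tsp = 10/3 tbsp) × 22/3 ÷ 16 tbsp/cup × 200 g/cup ≈ 306 g
basmati rice: 2 cup × 22/3 × 190 g/cup ≈ 2787 g

diced onion: 1467 g; dried chickpeas: 306 g; basmati rice: 2787 g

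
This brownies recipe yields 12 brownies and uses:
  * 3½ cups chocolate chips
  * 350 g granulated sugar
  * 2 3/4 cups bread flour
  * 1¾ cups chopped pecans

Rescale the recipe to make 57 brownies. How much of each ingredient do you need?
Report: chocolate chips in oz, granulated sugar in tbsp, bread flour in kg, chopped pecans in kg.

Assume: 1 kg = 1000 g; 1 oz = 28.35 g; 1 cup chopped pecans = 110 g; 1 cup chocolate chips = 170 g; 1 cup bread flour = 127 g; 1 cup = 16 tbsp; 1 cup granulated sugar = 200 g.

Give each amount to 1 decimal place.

Scaling factor: 57/12 = 19/4 = 4.75.
chocolate chips: 3.5 cup × 19/4 × 170 g/cup ÷ 28.35 g/oz ≈ 99.7 oz
granulated sugar: 350 g × 19/4 ÷ 200 g/cup × 16 tbsp/cup = 133.0 tbsp
bread flour: 2.75 cup × 19/4 × 127 g/cup ÷ 1000 g/kg ≈ 1.7 kg
chopped pecans: 1.75 cup × 19/4 × 110 g/cup ÷ 1000 g/kg ≈ 0.9 kg

chocolate chips: 99.7 oz; granulated sugar: 133.0 tbsp; bread flour: 1.7 kg; chopped pecans: 0.9 kg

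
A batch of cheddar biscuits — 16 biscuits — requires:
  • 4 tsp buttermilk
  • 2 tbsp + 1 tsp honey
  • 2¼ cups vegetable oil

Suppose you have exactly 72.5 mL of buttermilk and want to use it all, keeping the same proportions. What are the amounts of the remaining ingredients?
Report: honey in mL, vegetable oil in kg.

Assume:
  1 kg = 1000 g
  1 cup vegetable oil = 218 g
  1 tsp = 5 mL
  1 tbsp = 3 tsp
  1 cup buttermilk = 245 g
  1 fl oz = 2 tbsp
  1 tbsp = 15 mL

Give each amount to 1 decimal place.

The original recipe has 20 mL of buttermilk, so the scaling factor is 72.5 ÷ 20 = 29/8 = 3.625.
honey: (2 tbsp + 1 tsp = 7/3 tbsp) × 29/8 × 15 mL/tbsp ≈ 126.9 mL
vegetable oil: 2.25 cup × 29/8 × 218 g/cup ÷ 1000 g/kg ≈ 1.8 kg

honey: 126.9 mL; vegetable oil: 1.8 kg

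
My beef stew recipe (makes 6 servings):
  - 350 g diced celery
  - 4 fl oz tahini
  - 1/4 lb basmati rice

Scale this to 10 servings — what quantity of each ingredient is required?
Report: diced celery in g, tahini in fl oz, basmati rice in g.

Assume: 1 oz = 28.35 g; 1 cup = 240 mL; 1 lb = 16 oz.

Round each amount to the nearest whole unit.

Scaling factor: 10/6 = 5/3.
diced celery: 350 g × 5/3 ≈ 583 g
tahini: 4 fl oz × 5/3 ≈ 7 fl oz
basmati rice: 0.25 lb × 5/3 × 16 oz/lb × 28.35 g/oz = 189 g

diced celery: 583 g; tahini: 7 fl oz; basmati rice: 189 g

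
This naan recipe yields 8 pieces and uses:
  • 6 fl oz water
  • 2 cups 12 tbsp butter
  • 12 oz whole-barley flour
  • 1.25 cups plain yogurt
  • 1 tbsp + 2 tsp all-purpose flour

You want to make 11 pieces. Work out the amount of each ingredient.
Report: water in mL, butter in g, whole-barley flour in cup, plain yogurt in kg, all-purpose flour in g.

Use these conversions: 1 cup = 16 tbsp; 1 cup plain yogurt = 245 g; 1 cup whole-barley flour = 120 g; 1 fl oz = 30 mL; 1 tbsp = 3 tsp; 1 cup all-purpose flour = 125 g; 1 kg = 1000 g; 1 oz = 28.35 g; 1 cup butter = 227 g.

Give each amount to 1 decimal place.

Scaling factor: 11/8 = 1.375.
water: 6 fl oz × 11/8 × 30 mL/fl oz = 247.5 mL
butter: (2 cup + 12 tbsp = 2.75 cup) × 11/8 × 227 g/cup ≈ 858.3 g
whole-barley flour: 12 oz × 11/8 × 28.35 g/oz ÷ 120 g/cup ≈ 3.9 cup
plain yogurt: 1.25 cup × 11/8 × 245 g/cup ÷ 1000 g/kg ≈ 0.4 kg
all-purpose flour: (1 tbsp + 2 tsp = 5/3 tbsp) × 11/8 ÷ 16 tbsp/cup × 125 g/cup ≈ 17.9 g

water: 247.5 mL; butter: 858.3 g; whole-barley flour: 3.9 cup; plain yogurt: 0.4 kg; all-purpose flour: 17.9 g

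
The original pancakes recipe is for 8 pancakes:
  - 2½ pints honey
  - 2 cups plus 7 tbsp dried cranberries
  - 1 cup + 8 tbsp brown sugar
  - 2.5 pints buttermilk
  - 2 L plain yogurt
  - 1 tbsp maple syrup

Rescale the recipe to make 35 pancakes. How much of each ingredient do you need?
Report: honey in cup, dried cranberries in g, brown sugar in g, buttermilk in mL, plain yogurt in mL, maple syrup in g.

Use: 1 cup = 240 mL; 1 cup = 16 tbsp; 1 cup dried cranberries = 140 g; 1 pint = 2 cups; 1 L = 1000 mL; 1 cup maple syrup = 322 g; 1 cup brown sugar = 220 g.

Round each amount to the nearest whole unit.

Scaling factor: 35/8 = 4.375.
honey: 2.5 pint × 35/8 × 2 cup/pint ≈ 22 cup
dried cranberries: (2 cup + 7 tbsp = 2.4375 cup) × 35/8 × 140 g/cup ≈ 1493 g
brown sugar: (1 cup + 8 tbsp = 1.5 cup) × 35/8 × 220 g/cup ≈ 1444 g
buttermilk: 2.5 pint × 35/8 × 2 cup/pint × 240 mL/cup = 5250 mL
plain yogurt: 2 L × 35/8 × 1000 mL/L = 8750 mL
maple syrup: 1 tbsp × 35/8 ÷ 16 tbsp/cup × 322 g/cup ≈ 88 g

honey: 22 cup; dried cranberries: 1493 g; brown sugar: 1444 g; buttermilk: 5250 mL; plain yogurt: 8750 mL; maple syrup: 88 g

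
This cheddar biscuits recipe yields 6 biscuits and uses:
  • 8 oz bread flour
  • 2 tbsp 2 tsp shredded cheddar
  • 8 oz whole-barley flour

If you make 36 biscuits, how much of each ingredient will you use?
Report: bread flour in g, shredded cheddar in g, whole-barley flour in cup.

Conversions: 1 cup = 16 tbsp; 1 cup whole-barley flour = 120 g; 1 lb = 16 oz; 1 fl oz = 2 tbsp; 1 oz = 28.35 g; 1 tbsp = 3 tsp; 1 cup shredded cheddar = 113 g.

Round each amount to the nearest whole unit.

bread flour: 1361 g; shredded cheddar: 113 g; whole-barley flour: 11 cup

Scaling factor: 36/6 = 6.
bread flour: 8 oz × 6 × 28.35 g/oz ≈ 1361 g
shredded cheddar: (2 tbsp + 2 tsp = 8/3 tbsp) × 6 ÷ 16 tbsp/cup × 113 g/cup = 113 g
whole-barley flour: 8 oz × 6 × 28.35 g/oz ÷ 120 g/cup ≈ 11 cup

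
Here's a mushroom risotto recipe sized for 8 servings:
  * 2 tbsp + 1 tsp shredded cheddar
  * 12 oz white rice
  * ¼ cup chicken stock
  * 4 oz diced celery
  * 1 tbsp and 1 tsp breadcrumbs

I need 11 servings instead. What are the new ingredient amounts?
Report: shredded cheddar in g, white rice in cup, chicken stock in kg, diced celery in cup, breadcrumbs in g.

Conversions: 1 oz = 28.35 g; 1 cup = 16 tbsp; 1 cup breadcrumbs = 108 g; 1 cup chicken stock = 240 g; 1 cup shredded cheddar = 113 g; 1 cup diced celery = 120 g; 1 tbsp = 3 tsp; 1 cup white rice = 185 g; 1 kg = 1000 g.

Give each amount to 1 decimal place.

Scaling factor: 11/8 = 1.375.
shredded cheddar: (2 tbsp + 1 tsp = 7/3 tbsp) × 11/8 ÷ 16 tbsp/cup × 113 g/cup ≈ 22.7 g
white rice: 12 oz × 11/8 × 28.35 g/oz ÷ 185 g/cup ≈ 2.5 cup
chicken stock: 0.25 cup × 11/8 × 240 g/cup ÷ 1000 g/kg ≈ 0.1 kg
diced celery: 4 oz × 11/8 × 28.35 g/oz ÷ 120 g/cup ≈ 1.3 cup
breadcrumbs: (1 tbsp + 1 tsp = 4/3 tbsp) × 11/8 ÷ 16 tbsp/cup × 108 g/cup ≈ 12.4 g

shredded cheddar: 22.7 g; white rice: 2.5 cup; chicken stock: 0.1 kg; diced celery: 1.3 cup; breadcrumbs: 12.4 g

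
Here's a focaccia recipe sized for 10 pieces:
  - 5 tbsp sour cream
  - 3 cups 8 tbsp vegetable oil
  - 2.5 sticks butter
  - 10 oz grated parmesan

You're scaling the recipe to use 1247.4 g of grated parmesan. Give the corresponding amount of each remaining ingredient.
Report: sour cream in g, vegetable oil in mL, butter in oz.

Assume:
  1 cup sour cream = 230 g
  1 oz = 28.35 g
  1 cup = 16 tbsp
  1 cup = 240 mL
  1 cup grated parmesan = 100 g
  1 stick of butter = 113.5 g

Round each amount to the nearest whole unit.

sour cream: 316 g; vegetable oil: 3696 mL; butter: 44 oz

The original recipe has 283.5 g of grated parmesan, so the scaling factor is 1247.4 ÷ 283.5 = 22/5 = 4.4.
sour cream: 5 tbsp × 22/5 ÷ 16 tbsp/cup × 230 g/cup ≈ 316 g
vegetable oil: (3 cup + 8 tbsp = 3.5 cup) × 22/5 × 240 mL/cup = 3696 mL
butter: 2.5 stick × 22/5 × 113.5 g/stick ÷ 28.35 g/oz ≈ 44 oz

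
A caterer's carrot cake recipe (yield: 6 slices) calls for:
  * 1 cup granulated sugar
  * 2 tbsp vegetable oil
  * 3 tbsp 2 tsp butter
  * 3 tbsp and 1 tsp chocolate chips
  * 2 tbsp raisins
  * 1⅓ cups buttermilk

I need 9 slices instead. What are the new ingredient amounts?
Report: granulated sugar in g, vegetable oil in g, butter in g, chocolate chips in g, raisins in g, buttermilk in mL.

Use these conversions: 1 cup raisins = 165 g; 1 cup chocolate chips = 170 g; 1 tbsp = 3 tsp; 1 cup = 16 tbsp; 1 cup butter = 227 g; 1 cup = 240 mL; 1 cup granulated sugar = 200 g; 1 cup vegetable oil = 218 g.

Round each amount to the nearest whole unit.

Scaling factor: 9/6 = 3/2 = 1.5.
granulated sugar: 1 cup × 3/2 × 200 g/cup = 300 g
vegetable oil: 2 tbsp × 3/2 ÷ 16 tbsp/cup × 218 g/cup ≈ 41 g
butter: (3 tbsp + 2 tsp = 11/3 tbsp) × 3/2 ÷ 16 tbsp/cup × 227 g/cup ≈ 78 g
chocolate chips: (3 tbsp + 1 tsp = 10/3 tbsp) × 3/2 ÷ 16 tbsp/cup × 170 g/cup ≈ 53 g
raisins: 2 tbsp × 3/2 ÷ 16 tbsp/cup × 165 g/cup ≈ 31 g
buttermilk: 4/3 cup × 3/2 × 240 mL/cup = 480 mL

granulated sugar: 300 g; vegetable oil: 41 g; butter: 78 g; chocolate chips: 53 g; raisins: 31 g; buttermilk: 480 mL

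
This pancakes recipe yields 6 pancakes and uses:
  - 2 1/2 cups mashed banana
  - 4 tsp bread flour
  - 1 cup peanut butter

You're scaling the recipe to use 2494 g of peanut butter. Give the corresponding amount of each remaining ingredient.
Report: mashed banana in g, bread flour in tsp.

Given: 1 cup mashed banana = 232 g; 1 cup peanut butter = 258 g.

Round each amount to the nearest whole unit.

The original recipe has 258 g of peanut butter, so the scaling factor is 2494 ÷ 258 = 29/3.
mashed banana: 2.5 cup × 29/3 × 232 g/cup ≈ 5607 g
bread flour: 4 tsp × 29/3 ≈ 39 tsp

mashed banana: 5607 g; bread flour: 39 tsp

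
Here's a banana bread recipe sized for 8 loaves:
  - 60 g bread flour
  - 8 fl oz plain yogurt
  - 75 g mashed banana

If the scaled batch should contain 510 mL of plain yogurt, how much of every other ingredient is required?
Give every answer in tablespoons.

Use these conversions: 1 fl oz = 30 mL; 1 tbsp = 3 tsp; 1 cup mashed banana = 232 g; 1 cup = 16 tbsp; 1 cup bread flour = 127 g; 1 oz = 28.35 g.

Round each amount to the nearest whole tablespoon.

bread flour: 16 tbsp; mashed banana: 11 tbsp

The original recipe has 240 mL of plain yogurt, so the scaling factor is 510 ÷ 240 = 17/8 = 2.125.
bread flour: 60 g × 17/8 ÷ 127 g/cup × 16 tbsp/cup ≈ 16 tbsp
mashed banana: 75 g × 17/8 ÷ 232 g/cup × 16 tbsp/cup ≈ 11 tbsp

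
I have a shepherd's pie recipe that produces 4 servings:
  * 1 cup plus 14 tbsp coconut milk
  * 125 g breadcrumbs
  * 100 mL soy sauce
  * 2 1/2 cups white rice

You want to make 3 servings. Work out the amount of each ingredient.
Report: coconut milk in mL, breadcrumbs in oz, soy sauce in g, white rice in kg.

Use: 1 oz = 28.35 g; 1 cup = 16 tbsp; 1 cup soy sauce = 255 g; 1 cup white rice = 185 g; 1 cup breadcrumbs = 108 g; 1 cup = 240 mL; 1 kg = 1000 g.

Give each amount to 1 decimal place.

coconut milk: 337.5 mL; breadcrumbs: 3.3 oz; soy sauce: 79.7 g; white rice: 0.3 kg

Scaling factor: 3/4 = 0.75.
coconut milk: (1 cup + 14 tbsp = 1.875 cup) × 3/4 × 240 mL/cup = 337.5 mL
breadcrumbs: 125 g × 3/4 ÷ 28.35 g/oz ≈ 3.3 oz
soy sauce: 100 mL × 3/4 ÷ 240 mL/cup × 255 g/cup ≈ 79.7 g
white rice: 2.5 cup × 3/4 × 185 g/cup ÷ 1000 g/kg ≈ 0.3 kg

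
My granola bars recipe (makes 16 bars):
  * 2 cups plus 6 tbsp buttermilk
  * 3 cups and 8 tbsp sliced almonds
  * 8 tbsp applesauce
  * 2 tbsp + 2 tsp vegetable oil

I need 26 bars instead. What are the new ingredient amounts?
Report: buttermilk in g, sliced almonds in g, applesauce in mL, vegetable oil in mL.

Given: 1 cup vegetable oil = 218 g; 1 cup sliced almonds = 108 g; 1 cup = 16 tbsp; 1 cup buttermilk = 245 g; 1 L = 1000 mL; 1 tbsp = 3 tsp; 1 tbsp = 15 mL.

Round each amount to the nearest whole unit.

Scaling factor: 26/16 = 13/8 = 1.625.
buttermilk: (2 cup + 6 tbsp = 2.375 cup) × 13/8 × 245 g/cup ≈ 946 g
sliced almonds: (3 cup + 8 tbsp = 3.5 cup) × 13/8 × 108 g/cup ≈ 614 g
applesauce: 8 tbsp × 13/8 × 15 mL/tbsp = 195 mL
vegetable oil: (2 tbsp + 2 tsp = 8/3 tbsp) × 13/8 × 15 mL/tbsp = 65 mL

buttermilk: 946 g; sliced almonds: 614 g; applesauce: 195 mL; vegetable oil: 65 mL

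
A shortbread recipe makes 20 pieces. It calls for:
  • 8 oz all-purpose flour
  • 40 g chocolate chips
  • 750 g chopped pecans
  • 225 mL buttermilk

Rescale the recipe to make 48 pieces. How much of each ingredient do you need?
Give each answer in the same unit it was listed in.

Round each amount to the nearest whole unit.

all-purpose flour: 19 oz; chocolate chips: 96 g; chopped pecans: 1800 g; buttermilk: 540 mL

Scaling factor: 48/20 = 12/5 = 2.4.
all-purpose flour: 8 oz × 12/5 ≈ 19 oz
chocolate chips: 40 g × 12/5 = 96 g
chopped pecans: 750 g × 12/5 = 1800 g
buttermilk: 225 mL × 12/5 = 540 mL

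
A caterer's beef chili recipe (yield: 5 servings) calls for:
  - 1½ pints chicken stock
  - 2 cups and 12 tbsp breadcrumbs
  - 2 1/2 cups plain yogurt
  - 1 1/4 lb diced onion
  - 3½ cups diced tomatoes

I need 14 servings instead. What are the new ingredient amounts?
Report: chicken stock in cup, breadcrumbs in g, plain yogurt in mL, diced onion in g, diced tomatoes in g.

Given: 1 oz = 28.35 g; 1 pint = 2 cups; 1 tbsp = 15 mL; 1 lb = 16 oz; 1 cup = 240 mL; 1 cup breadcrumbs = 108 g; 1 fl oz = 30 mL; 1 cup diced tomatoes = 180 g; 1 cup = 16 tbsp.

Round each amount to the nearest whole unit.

chicken stock: 8 cup; breadcrumbs: 832 g; plain yogurt: 1680 mL; diced onion: 1588 g; diced tomatoes: 1764 g

Scaling factor: 14/5 = 2.8.
chicken stock: 1.5 pint × 14/5 × 2 cup/pint ≈ 8 cup
breadcrumbs: (2 cup + 12 tbsp = 2.75 cup) × 14/5 × 108 g/cup ≈ 832 g
plain yogurt: 2.5 cup × 14/5 × 240 mL/cup = 1680 mL
diced onion: 1.25 lb × 14/5 × 16 oz/lb × 28.35 g/oz ≈ 1588 g
diced tomatoes: 3.5 cup × 14/5 × 180 g/cup = 1764 g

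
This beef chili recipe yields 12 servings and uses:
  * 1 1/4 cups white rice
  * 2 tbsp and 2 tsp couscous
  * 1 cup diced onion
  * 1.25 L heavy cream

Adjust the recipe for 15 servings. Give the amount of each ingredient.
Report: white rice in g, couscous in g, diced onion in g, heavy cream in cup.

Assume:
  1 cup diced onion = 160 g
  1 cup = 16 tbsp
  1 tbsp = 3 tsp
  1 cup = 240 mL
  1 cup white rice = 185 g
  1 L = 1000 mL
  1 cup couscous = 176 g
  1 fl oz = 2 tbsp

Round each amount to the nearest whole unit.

Scaling factor: 15/12 = 5/4 = 1.25.
white rice: 1.25 cup × 5/4 × 185 g/cup ≈ 289 g
couscous: (2 tbsp + 2 tsp = 8/3 tbsp) × 5/4 ÷ 16 tbsp/cup × 176 g/cup ≈ 37 g
diced onion: 1 cup × 5/4 × 160 g/cup = 200 g
heavy cream: 1.25 L × 5/4 × 1000 mL/L ÷ 240 mL/cup ≈ 7 cup

white rice: 289 g; couscous: 37 g; diced onion: 200 g; heavy cream: 7 cup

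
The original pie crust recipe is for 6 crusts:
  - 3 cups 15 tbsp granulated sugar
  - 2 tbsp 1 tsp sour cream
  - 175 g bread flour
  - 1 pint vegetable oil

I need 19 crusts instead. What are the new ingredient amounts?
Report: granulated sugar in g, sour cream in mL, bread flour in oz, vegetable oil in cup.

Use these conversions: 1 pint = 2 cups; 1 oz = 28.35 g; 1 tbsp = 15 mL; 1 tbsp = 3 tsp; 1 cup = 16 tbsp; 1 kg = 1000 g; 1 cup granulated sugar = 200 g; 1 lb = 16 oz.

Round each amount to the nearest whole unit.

Scaling factor: 19/6.
granulated sugar: (3 cup + 15 tbsp = 3.9375 cup) × 19/6 × 200 g/cup ≈ 2494 g
sour cream: (2 tbsp + 1 tsp = 7/3 tbsp) × 19/6 × 15 mL/tbsp ≈ 111 mL
bread flour: 175 g × 19/6 ÷ 28.35 g/oz ≈ 20 oz
vegetable oil: 1 pint × 19/6 × 2 cup/pint ≈ 6 cup

granulated sugar: 2494 g; sour cream: 111 mL; bread flour: 20 oz; vegetable oil: 6 cup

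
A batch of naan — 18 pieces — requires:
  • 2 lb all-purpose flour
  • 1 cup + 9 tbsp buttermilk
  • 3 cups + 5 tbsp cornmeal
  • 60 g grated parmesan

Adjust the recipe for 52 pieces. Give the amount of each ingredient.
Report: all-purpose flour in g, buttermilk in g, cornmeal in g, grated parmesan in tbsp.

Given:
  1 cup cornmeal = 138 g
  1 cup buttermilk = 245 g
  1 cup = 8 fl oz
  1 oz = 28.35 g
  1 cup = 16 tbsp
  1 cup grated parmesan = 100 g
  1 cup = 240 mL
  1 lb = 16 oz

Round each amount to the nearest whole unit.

all-purpose flour: 2621 g; buttermilk: 1106 g; cornmeal: 1321 g; grated parmesan: 28 tbsp

Scaling factor: 52/18 = 26/9.
all-purpose flour: 2 lb × 26/9 × 16 oz/lb × 28.35 g/oz ≈ 2621 g
buttermilk: (1 cup + 9 tbsp = 1.5625 cup) × 26/9 × 245 g/cup ≈ 1106 g
cornmeal: (3 cup + 5 tbsp = 3.3125 cup) × 26/9 × 138 g/cup ≈ 1321 g
grated parmesan: 60 g × 26/9 ÷ 100 g/cup × 16 tbsp/cup ≈ 28 tbsp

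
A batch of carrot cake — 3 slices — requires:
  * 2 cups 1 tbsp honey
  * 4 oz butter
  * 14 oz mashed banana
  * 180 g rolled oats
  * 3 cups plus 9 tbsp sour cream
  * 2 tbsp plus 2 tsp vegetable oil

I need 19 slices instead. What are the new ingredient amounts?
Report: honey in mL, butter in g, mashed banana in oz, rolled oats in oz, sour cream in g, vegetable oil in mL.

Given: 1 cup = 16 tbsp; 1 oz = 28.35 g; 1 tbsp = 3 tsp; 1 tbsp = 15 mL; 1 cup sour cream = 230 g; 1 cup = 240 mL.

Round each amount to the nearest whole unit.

Scaling factor: 19/3.
honey: (2 cup + 1 tbsp = 2.0625 cup) × 19/3 × 240 mL/cup = 3135 mL
butter: 4 oz × 19/3 × 28.35 g/oz ≈ 718 g
mashed banana: 14 oz × 19/3 ≈ 89 oz
rolled oats: 180 g × 19/3 ÷ 28.35 g/oz ≈ 40 oz
sour cream: (3 cup + 9 tbsp = 3.5625 cup) × 19/3 × 230 g/cup ≈ 5189 g
vegetable oil: (2 tbsp + 2 tsp = 8/3 tbsp) × 19/3 × 15 mL/tbsp ≈ 253 mL

honey: 3135 mL; butter: 718 g; mashed banana: 89 oz; rolled oats: 40 oz; sour cream: 5189 g; vegetable oil: 253 mL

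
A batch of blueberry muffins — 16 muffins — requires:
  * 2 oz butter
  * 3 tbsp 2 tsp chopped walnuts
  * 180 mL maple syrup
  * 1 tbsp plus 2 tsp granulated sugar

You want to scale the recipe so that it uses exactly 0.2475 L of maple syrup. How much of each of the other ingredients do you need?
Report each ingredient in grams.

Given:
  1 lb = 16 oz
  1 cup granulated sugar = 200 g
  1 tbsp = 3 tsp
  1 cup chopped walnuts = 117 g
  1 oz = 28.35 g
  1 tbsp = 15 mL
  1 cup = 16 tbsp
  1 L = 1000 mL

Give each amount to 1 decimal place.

butter: 78.0 g; chopped walnuts: 36.9 g; granulated sugar: 28.6 g

The original recipe has 0.18 L of maple syrup, so the scaling factor is 0.2475 ÷ 0.18 = 11/8 = 1.375.
butter: 2 oz × 11/8 × 28.35 g/oz ≈ 78.0 g
chopped walnuts: (3 tbsp + 2 tsp = 11/3 tbsp) × 11/8 ÷ 16 tbsp/cup × 117 g/cup ≈ 36.9 g
granulated sugar: (1 tbsp + 2 tsp = 5/3 tbsp) × 11/8 ÷ 16 tbsp/cup × 200 g/cup ≈ 28.6 g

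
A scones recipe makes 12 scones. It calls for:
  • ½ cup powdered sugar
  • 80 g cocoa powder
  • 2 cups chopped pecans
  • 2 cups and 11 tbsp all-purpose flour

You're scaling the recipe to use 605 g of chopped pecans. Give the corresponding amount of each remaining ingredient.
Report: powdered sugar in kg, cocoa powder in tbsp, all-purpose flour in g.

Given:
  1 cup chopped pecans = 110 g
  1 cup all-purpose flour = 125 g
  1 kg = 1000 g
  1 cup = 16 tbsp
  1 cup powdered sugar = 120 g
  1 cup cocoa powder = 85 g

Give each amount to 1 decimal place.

The original recipe has 220 g of chopped pecans, so the scaling factor is 605 ÷ 220 = 11/4 = 2.75.
powdered sugar: 0.5 cup × 11/4 × 120 g/cup ÷ 1000 g/kg ≈ 0.2 kg
cocoa powder: 80 g × 11/4 ÷ 85 g/cup × 16 tbsp/cup ≈ 41.4 tbsp
all-purpose flour: (2 cup + 11 tbsp = 2.6875 cup) × 11/4 × 125 g/cup ≈ 923.8 g

powdered sugar: 0.2 kg; cocoa powder: 41.4 tbsp; all-purpose flour: 923.8 g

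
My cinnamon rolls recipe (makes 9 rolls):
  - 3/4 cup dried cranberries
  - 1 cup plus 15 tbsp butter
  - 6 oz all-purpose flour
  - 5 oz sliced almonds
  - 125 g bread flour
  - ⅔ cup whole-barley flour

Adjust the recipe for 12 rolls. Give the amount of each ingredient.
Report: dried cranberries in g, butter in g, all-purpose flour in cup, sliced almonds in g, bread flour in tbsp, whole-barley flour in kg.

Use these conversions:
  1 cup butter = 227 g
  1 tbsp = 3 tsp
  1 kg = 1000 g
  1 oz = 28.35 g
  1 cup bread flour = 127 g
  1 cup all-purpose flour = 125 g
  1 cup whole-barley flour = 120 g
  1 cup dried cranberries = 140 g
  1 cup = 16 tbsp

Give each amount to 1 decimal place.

dried cranberries: 140.0 g; butter: 586.4 g; all-purpose flour: 1.8 cup; sliced almonds: 189.0 g; bread flour: 21.0 tbsp; whole-barley flour: 0.1 kg

Scaling factor: 12/9 = 4/3.
dried cranberries: 0.75 cup × 4/3 × 140 g/cup = 140.0 g
butter: (1 cup + 15 tbsp = 1.9375 cup) × 4/3 × 227 g/cup ≈ 586.4 g
all-purpose flour: 6 oz × 4/3 × 28.35 g/oz ÷ 125 g/cup ≈ 1.8 cup
sliced almonds: 5 oz × 4/3 × 28.35 g/oz = 189.0 g
bread flour: 125 g × 4/3 ÷ 127 g/cup × 16 tbsp/cup ≈ 21.0 tbsp
whole-barley flour: 2/3 cup × 4/3 × 120 g/cup ÷ 1000 g/kg ≈ 0.1 kg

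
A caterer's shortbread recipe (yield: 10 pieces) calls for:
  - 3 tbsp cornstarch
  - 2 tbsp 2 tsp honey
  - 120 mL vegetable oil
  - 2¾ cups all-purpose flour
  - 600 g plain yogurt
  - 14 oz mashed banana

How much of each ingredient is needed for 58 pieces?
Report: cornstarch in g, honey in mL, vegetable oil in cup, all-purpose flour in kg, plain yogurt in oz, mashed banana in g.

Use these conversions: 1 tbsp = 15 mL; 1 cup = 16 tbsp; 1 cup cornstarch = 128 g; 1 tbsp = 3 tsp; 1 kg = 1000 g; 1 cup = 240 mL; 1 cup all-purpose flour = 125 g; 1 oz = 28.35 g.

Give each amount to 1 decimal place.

cornstarch: 139.2 g; honey: 232.0 mL; vegetable oil: 2.9 cup; all-purpose flour: 2.0 kg; plain yogurt: 122.8 oz; mashed banana: 2302.0 g

Scaling factor: 58/10 = 29/5 = 5.8.
cornstarch: 3 tbsp × 29/5 ÷ 16 tbsp/cup × 128 g/cup = 139.2 g
honey: (2 tbsp + 2 tsp = 8/3 tbsp) × 29/5 × 15 mL/tbsp = 232.0 mL
vegetable oil: 120 mL × 29/5 ÷ 240 mL/cup = 2.9 cup
all-purpose flour: 2.75 cup × 29/5 × 125 g/cup ÷ 1000 g/kg ≈ 2.0 kg
plain yogurt: 600 g × 29/5 ÷ 28.35 g/oz ≈ 122.8 oz
mashed banana: 14 oz × 29/5 × 28.35 g/oz ≈ 2302.0 g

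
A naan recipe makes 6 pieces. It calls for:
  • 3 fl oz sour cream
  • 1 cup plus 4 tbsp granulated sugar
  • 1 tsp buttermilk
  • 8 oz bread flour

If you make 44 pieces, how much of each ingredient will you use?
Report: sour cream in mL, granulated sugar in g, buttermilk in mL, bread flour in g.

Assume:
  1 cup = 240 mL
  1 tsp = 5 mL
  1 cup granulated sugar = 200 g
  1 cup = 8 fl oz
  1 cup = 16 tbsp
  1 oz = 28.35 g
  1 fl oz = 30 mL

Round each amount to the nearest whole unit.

sour cream: 660 mL; granulated sugar: 1833 g; buttermilk: 37 mL; bread flour: 1663 g

Scaling factor: 44/6 = 22/3.
sour cream: 3 fl oz × 22/3 × 30 mL/fl oz = 660 mL
granulated sugar: (1 cup + 4 tbsp = 1.25 cup) × 22/3 × 200 g/cup ≈ 1833 g
buttermilk: 1 tsp × 22/3 × 5 mL/tsp ≈ 37 mL
bread flour: 8 oz × 22/3 × 28.35 g/oz ≈ 1663 g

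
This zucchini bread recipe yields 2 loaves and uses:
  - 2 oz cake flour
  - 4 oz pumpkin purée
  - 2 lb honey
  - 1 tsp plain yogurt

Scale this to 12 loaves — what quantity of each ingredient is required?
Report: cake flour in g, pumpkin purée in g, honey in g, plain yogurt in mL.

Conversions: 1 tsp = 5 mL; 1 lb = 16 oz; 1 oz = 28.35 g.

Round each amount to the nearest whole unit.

cake flour: 340 g; pumpkin purée: 680 g; honey: 5443 g; plain yogurt: 30 mL

Scaling factor: 12/2 = 6.
cake flour: 2 oz × 6 × 28.35 g/oz ≈ 340 g
pumpkin purée: 4 oz × 6 × 28.35 g/oz ≈ 680 g
honey: 2 lb × 6 × 16 oz/lb × 28.35 g/oz ≈ 5443 g
plain yogurt: 1 tsp × 6 × 5 mL/tsp = 30 mL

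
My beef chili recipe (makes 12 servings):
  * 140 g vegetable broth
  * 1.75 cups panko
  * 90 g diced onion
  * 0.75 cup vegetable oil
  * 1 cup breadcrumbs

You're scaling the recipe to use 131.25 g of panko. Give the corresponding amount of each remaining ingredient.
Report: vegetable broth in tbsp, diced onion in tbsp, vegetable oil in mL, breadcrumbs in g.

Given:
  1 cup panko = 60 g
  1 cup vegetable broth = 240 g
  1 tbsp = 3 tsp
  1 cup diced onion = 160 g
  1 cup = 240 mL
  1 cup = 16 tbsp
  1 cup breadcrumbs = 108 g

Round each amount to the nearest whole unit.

vegetable broth: 12 tbsp; diced onion: 11 tbsp; vegetable oil: 225 mL; breadcrumbs: 135 g

The original recipe has 105 g of panko, so the scaling factor is 131.25 ÷ 105 = 5/4 = 1.25.
vegetable broth: 140 g × 5/4 ÷ 240 g/cup × 16 tbsp/cup ≈ 12 tbsp
diced onion: 90 g × 5/4 ÷ 160 g/cup × 16 tbsp/cup ≈ 11 tbsp
vegetable oil: 0.75 cup × 5/4 × 240 mL/cup = 225 mL
breadcrumbs: 1 cup × 5/4 × 108 g/cup = 135 g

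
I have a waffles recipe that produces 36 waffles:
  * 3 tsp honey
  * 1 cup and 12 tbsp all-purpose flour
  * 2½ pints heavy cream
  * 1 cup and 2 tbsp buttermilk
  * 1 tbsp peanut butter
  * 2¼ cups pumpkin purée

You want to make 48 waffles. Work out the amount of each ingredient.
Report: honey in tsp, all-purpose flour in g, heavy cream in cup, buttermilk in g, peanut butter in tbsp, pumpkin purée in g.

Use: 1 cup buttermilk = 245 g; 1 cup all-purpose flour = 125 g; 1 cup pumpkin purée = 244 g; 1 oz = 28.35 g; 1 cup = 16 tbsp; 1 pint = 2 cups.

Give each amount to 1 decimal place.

Scaling factor: 48/36 = 4/3.
honey: 3 tsp × 4/3 = 4.0 tsp
all-purpose flour: (1 cup + 12 tbsp = 1.75 cup) × 4/3 × 125 g/cup ≈ 291.7 g
heavy cream: 2.5 pint × 4/3 × 2 cup/pint ≈ 6.7 cup
buttermilk: (1 cup + 2 tbsp = 1.125 cup) × 4/3 × 245 g/cup = 367.5 g
peanut butter: 1 tbsp × 4/3 ≈ 1.3 tbsp
pumpkin purée: 2.25 cup × 4/3 × 244 g/cup = 732.0 g

honey: 4.0 tsp; all-purpose flour: 291.7 g; heavy cream: 6.7 cup; buttermilk: 367.5 g; peanut butter: 1.3 tbsp; pumpkin purée: 732.0 g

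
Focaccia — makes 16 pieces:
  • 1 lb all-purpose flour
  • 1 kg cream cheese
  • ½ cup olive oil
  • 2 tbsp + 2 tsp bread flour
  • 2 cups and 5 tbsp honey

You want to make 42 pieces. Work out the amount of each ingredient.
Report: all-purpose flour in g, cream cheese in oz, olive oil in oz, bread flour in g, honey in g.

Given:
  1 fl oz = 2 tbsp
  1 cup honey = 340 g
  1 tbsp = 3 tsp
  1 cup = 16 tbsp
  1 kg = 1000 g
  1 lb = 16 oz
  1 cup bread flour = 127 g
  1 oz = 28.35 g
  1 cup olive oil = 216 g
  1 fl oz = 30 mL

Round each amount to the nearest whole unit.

Scaling factor: 42/16 = 21/8 = 2.625.
all-purpose flour: 1 lb × 21/8 × 16 oz/lb × 28.35 g/oz ≈ 1191 g
cream cheese: 1 kg × 21/8 × 1000 g/kg ÷ 28.35 g/oz ≈ 93 oz
olive oil: 0.5 cup × 21/8 × 216 g/cup ÷ 28.35 g/oz = 10 oz
bread flour: (2 tbsp + 2 tsp = 8/3 tbsp) × 21/8 ÷ 16 tbsp/cup × 127 g/cup ≈ 56 g
honey: (2 cup + 5 tbsp = 2.3125 cup) × 21/8 × 340 g/cup ≈ 2064 g

all-purpose flour: 1191 g; cream cheese: 93 oz; olive oil: 10 oz; bread flour: 56 g; honey: 2064 g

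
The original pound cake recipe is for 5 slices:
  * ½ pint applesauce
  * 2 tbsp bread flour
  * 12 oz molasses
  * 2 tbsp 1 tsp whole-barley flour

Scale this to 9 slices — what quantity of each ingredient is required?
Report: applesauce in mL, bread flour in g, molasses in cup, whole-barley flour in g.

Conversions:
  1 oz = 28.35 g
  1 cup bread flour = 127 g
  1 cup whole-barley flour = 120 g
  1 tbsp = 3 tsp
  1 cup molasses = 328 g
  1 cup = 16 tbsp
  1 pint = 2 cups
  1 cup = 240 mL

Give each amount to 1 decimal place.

Scaling factor: 9/5 = 1.8.
applesauce: 0.5 pint × 9/5 × 2 cup/pint × 240 mL/cup = 432.0 mL
bread flour: 2 tbsp × 9/5 ÷ 16 tbsp/cup × 127 g/cup ≈ 28.6 g
molasses: 12 oz × 9/5 × 28.35 g/oz ÷ 328 g/cup ≈ 1.9 cup
whole-barley flour: (2 tbsp + 1 tsp = 7/3 tbsp) × 9/5 ÷ 16 tbsp/cup × 120 g/cup = 31.5 g

applesauce: 432.0 mL; bread flour: 28.6 g; molasses: 1.9 cup; whole-barley flour: 31.5 g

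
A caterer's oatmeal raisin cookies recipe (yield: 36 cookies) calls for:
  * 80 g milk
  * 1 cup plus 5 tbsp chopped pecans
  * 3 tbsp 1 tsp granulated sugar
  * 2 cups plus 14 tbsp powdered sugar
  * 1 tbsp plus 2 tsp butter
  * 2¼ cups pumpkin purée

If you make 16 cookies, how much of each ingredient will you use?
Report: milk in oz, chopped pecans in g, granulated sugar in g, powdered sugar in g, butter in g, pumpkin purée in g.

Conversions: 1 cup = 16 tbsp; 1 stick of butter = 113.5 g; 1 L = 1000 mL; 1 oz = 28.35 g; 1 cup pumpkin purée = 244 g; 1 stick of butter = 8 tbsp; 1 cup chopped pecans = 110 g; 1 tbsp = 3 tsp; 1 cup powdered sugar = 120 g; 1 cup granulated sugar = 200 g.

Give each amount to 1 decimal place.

Scaling factor: 16/36 = 4/9.
milk: 80 g × 4/9 ÷ 28.35 g/oz ≈ 1.3 oz
chopped pecans: (1 cup + 5 tbsp = 1.3125 cup) × 4/9 × 110 g/cup ≈ 64.2 g
granulated sugar: (3 tbsp + 1 tsp = 10/3 tbsp) × 4/9 ÷ 16 tbsp/cup × 200 g/cup ≈ 18.5 g
powdered sugar: (2 cup + 14 tbsp = 2.875 cup) × 4/9 × 120 g/cup ≈ 153.3 g
butter: (1 tbsp + 2 tsp = 5/3 tbsp) × 4/9 ÷ 8 tbsp/stick × 113.5 g/stick ≈ 10.5 g
pumpkin purée: 2.25 cup × 4/9 × 244 g/cup = 244.0 g

milk: 1.3 oz; chopped pecans: 64.2 g; granulated sugar: 18.5 g; powdered sugar: 153.3 g; butter: 10.5 g; pumpkin purée: 244.0 g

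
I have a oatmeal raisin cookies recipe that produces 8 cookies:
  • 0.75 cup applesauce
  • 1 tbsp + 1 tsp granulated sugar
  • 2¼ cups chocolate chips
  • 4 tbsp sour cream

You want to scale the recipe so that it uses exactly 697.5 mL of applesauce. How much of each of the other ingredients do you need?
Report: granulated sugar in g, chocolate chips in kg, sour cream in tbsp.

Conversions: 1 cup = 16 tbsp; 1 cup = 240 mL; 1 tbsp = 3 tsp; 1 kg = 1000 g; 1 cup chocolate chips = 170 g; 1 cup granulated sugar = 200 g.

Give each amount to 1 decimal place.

granulated sugar: 64.6 g; chocolate chips: 1.5 kg; sour cream: 15.5 tbsp

The original recipe has 180 mL of applesauce, so the scaling factor is 697.5 ÷ 180 = 31/8 = 3.875.
granulated sugar: (1 tbsp + 1 tsp = 4/3 tbsp) × 31/8 ÷ 16 tbsp/cup × 200 g/cup ≈ 64.6 g
chocolate chips: 2.25 cup × 31/8 × 170 g/cup ÷ 1000 g/kg ≈ 1.5 kg
sour cream: 4 tbsp × 31/8 = 15.5 tbsp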